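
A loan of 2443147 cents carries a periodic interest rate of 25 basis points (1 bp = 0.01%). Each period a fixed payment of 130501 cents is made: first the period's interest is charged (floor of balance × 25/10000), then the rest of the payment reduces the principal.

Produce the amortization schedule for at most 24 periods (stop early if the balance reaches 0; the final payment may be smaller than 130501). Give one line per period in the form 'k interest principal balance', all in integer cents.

1 6107 124394 2318753
2 5796 124705 2194048
3 5485 125016 2069032
4 5172 125329 1943703
5 4859 125642 1818061
6 4545 125956 1692105
7 4230 126271 1565834
8 3914 126587 1439247
9 3598 126903 1312344
10 3280 127221 1185123
11 2962 127539 1057584
12 2643 127858 929726
13 2324 128177 801549
14 2003 128498 673051
15 1682 128819 544232
16 1360 129141 415091
17 1037 129464 285627
18 714 129787 155840
19 389 130112 25728
20 64 25728 0

1. interest=⌊2443147·25/10000⌋=6107; principal=130501-6107=124394; balance=2443147-124394=2318753
2. interest=⌊2318753·25/10000⌋=5796; principal=130501-5796=124705; balance=2318753-124705=2194048
3. interest=⌊2194048·25/10000⌋=5485; principal=130501-5485=125016; balance=2194048-125016=2069032
4. interest=⌊2069032·25/10000⌋=5172; principal=130501-5172=125329; balance=2069032-125329=1943703
5. interest=⌊1943703·25/10000⌋=4859; principal=130501-4859=125642; balance=1943703-125642=1818061
6. interest=⌊1818061·25/10000⌋=4545; principal=130501-4545=125956; balance=1818061-125956=1692105
7. interest=⌊1692105·25/10000⌋=4230; principal=130501-4230=126271; balance=1692105-126271=1565834
8. interest=⌊1565834·25/10000⌋=3914; principal=130501-3914=126587; balance=1565834-126587=1439247
9. interest=⌊1439247·25/10000⌋=3598; principal=130501-3598=126903; balance=1439247-126903=1312344
10. interest=⌊1312344·25/10000⌋=3280; principal=130501-3280=127221; balance=1312344-127221=1185123
11. interest=⌊1185123·25/10000⌋=2962; principal=130501-2962=127539; balance=1185123-127539=1057584
12. interest=⌊1057584·25/10000⌋=2643; principal=130501-2643=127858; balance=1057584-127858=929726
13. interest=⌊929726·25/10000⌋=2324; principal=130501-2324=128177; balance=929726-128177=801549
14. interest=⌊801549·25/10000⌋=2003; principal=130501-2003=128498; balance=801549-128498=673051
15. interest=⌊673051·25/10000⌋=1682; principal=130501-1682=128819; balance=673051-128819=544232
16. interest=⌊544232·25/10000⌋=1360; principal=130501-1360=129141; balance=544232-129141=415091
17. interest=⌊415091·25/10000⌋=1037; principal=130501-1037=129464; balance=415091-129464=285627
18. interest=⌊285627·25/10000⌋=714; principal=130501-714=129787; balance=285627-129787=155840
19. interest=⌊155840·25/10000⌋=389; principal=130501-389=130112; balance=155840-130112=25728
20. interest=⌊25728·25/10000⌋=64; principal=min(130501-64,25728)=25728; balance=25728-25728=0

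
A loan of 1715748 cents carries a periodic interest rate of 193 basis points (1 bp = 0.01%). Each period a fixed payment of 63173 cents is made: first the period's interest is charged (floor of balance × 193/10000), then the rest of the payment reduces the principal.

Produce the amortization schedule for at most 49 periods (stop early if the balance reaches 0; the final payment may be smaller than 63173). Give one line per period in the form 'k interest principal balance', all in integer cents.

1. interest=⌊1715748·193/10000⌋=33113; principal=63173-33113=30060; balance=1715748-30060=1685688
2. interest=⌊1685688·193/10000⌋=32533; principal=63173-32533=30640; balance=1685688-30640=1655048
3. interest=⌊1655048·193/10000⌋=31942; principal=63173-31942=31231; balance=1655048-31231=1623817
4. interest=⌊1623817·193/10000⌋=31339; principal=63173-31339=31834; balance=1623817-31834=1591983
5. interest=⌊1591983·193/10000⌋=30725; principal=63173-30725=32448; balance=1591983-32448=1559535
6. interest=⌊1559535·193/10000⌋=30099; principal=63173-30099=33074; balance=1559535-33074=1526461
7. interest=⌊1526461·193/10000⌋=29460; principal=63173-29460=33713; balance=1526461-33713=1492748
8. interest=⌊1492748·193/10000⌋=28810; principal=63173-28810=34363; balance=1492748-34363=1458385
9. interest=⌊1458385·193/10000⌋=28146; principal=63173-28146=35027; balance=1458385-35027=1423358
10. interest=⌊1423358·193/10000⌋=27470; principal=63173-27470=35703; balance=1423358-35703=1387655
11. interest=⌊1387655·193/10000⌋=26781; principal=63173-26781=36392; balance=1387655-36392=1351263
12. interest=⌊1351263·193/10000⌋=26079; principal=63173-26079=37094; balance=1351263-37094=1314169
13. interest=⌊1314169·193/10000⌋=25363; principal=63173-25363=37810; balance=1314169-37810=1276359
14. interest=⌊1276359·193/10000⌋=24633; principal=63173-24633=38540; balance=1276359-38540=1237819
15. interest=⌊1237819·193/10000⌋=23889; principal=63173-23889=39284; balance=1237819-39284=1198535
16. interest=⌊1198535·193/10000⌋=23131; principal=63173-23131=40042; balance=1198535-40042=1158493
17. interest=⌊1158493·193/10000⌋=22358; principal=63173-22358=40815; balance=1158493-40815=1117678
18. interest=⌊1117678·193/10000⌋=21571; principal=63173-21571=41602; balance=1117678-41602=1076076
19. interest=⌊1076076·193/10000⌋=20768; principal=63173-20768=42405; balance=1076076-42405=1033671
20. interest=⌊1033671·193/10000⌋=19949; principal=63173-19949=43224; balance=1033671-43224=990447
21. interest=⌊990447·193/10000⌋=19115; principal=63173-19115=44058; balance=990447-44058=946389
22. interest=⌊946389·193/10000⌋=18265; principal=63173-18265=44908; balance=946389-44908=901481
23. interest=⌊901481·193/10000⌋=17398; principal=63173-17398=45775; balance=901481-45775=855706
24. interest=⌊855706·193/10000⌋=16515; principal=63173-16515=46658; balance=855706-46658=809048
25. interest=⌊809048·193/10000⌋=15614; principal=63173-15614=47559; balance=809048-47559=761489
26. interest=⌊761489·193/10000⌋=14696; principal=63173-14696=48477; balance=761489-48477=713012
27. interest=⌊713012·193/10000⌋=13761; principal=63173-13761=49412; balance=713012-49412=663600
28. interest=⌊663600·193/10000⌋=12807; principal=63173-12807=50366; balance=663600-50366=613234
29. interest=⌊613234·193/10000⌋=11835; principal=63173-11835=51338; balance=613234-51338=561896
30. interest=⌊561896·193/10000⌋=10844; principal=63173-10844=52329; balance=561896-52329=509567
31. interest=⌊509567·193/10000⌋=9834; principal=63173-9834=53339; balance=509567-53339=456228
32. interest=⌊456228·193/10000⌋=8805; principal=63173-8805=54368; balance=456228-54368=401860
33. interest=⌊401860·193/10000⌋=7755; principal=63173-7755=55418; balance=401860-55418=346442
34. interest=⌊346442·193/10000⌋=6686; principal=63173-6686=56487; balance=346442-56487=289955
35. interest=⌊289955·193/10000⌋=5596; principal=63173-5596=57577; balance=289955-57577=232378
36. interest=⌊232378·193/10000⌋=4484; principal=63173-4484=58689; balance=232378-58689=173689
37. interest=⌊173689·193/10000⌋=3352; principal=63173-3352=59821; balance=173689-59821=113868
38. interest=⌊113868·193/10000⌋=2197; principal=63173-2197=60976; balance=113868-60976=52892
39. interest=⌊52892·193/10000⌋=1020; principal=min(63173-1020,52892)=52892; balance=52892-52892=0

1 33113 30060 1685688
2 32533 30640 1655048
3 31942 31231 1623817
4 31339 31834 1591983
5 30725 32448 1559535
6 30099 33074 1526461
7 29460 33713 1492748
8 28810 34363 1458385
9 28146 35027 1423358
10 27470 35703 1387655
11 26781 36392 1351263
12 26079 37094 1314169
13 25363 37810 1276359
14 24633 38540 1237819
15 23889 39284 1198535
16 23131 40042 1158493
17 22358 40815 1117678
18 21571 41602 1076076
19 20768 42405 1033671
20 19949 43224 990447
21 19115 44058 946389
22 18265 44908 901481
23 17398 45775 855706
24 16515 46658 809048
25 15614 47559 761489
26 14696 48477 713012
27 13761 49412 663600
28 12807 50366 613234
29 11835 51338 561896
30 10844 52329 509567
31 9834 53339 456228
32 8805 54368 401860
33 7755 55418 346442
34 6686 56487 289955
35 5596 57577 232378
36 4484 58689 173689
37 3352 59821 113868
38 2197 60976 52892
39 1020 52892 0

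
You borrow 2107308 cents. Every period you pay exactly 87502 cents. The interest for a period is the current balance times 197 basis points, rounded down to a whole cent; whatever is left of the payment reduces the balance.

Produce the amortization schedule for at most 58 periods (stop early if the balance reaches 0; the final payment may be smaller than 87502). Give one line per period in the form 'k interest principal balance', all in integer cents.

1 41513 45989 2061319
2 40607 46895 2014424
3 39684 47818 1966606
4 38742 48760 1917846
5 37781 49721 1868125
6 36802 50700 1817425
7 35803 51699 1765726
8 34784 52718 1713008
9 33746 53756 1659252
10 32687 54815 1604437
11 31607 55895 1548542
12 30506 56996 1491546
13 29383 58119 1433427
14 28238 59264 1374163
15 27071 60431 1313732
16 25880 61622 1252110
17 24666 62836 1189274
18 23428 64074 1125200
19 22166 65336 1059864
20 20879 66623 993241
21 19566 67936 925305
22 18228 69274 856031
23 16863 70639 785392
24 15472 72030 713362
25 14053 73449 639913
26 12606 74896 565017
27 11130 76372 488645
28 9626 77876 410769
29 8092 79410 331359
30 6527 80975 250384
31 4932 82570 167814
32 3305 84197 83617
33 1647 83617 0

1. interest=⌊2107308·197/10000⌋=41513; principal=87502-41513=45989; balance=2107308-45989=2061319
2. interest=⌊2061319·197/10000⌋=40607; principal=87502-40607=46895; balance=2061319-46895=2014424
3. interest=⌊2014424·197/10000⌋=39684; principal=87502-39684=47818; balance=2014424-47818=1966606
4. interest=⌊1966606·197/10000⌋=38742; principal=87502-38742=48760; balance=1966606-48760=1917846
5. interest=⌊1917846·197/10000⌋=37781; principal=87502-37781=49721; balance=1917846-49721=1868125
6. interest=⌊1868125·197/10000⌋=36802; principal=87502-36802=50700; balance=1868125-50700=1817425
7. interest=⌊1817425·197/10000⌋=35803; principal=87502-35803=51699; balance=1817425-51699=1765726
8. interest=⌊1765726·197/10000⌋=34784; principal=87502-34784=52718; balance=1765726-52718=1713008
9. interest=⌊1713008·197/10000⌋=33746; principal=87502-33746=53756; balance=1713008-53756=1659252
10. interest=⌊1659252·197/10000⌋=32687; principal=87502-32687=54815; balance=1659252-54815=1604437
11. interest=⌊1604437·197/10000⌋=31607; principal=87502-31607=55895; balance=1604437-55895=1548542
12. interest=⌊1548542·197/10000⌋=30506; principal=87502-30506=56996; balance=1548542-56996=1491546
13. interest=⌊1491546·197/10000⌋=29383; principal=87502-29383=58119; balance=1491546-58119=1433427
14. interest=⌊1433427·197/10000⌋=28238; principal=87502-28238=59264; balance=1433427-59264=1374163
15. interest=⌊1374163·197/10000⌋=27071; principal=87502-27071=60431; balance=1374163-60431=1313732
16. interest=⌊1313732·197/10000⌋=25880; principal=87502-25880=61622; balance=1313732-61622=1252110
17. interest=⌊1252110·197/10000⌋=24666; principal=87502-24666=62836; balance=1252110-62836=1189274
18. interest=⌊1189274·197/10000⌋=23428; principal=87502-23428=64074; balance=1189274-64074=1125200
19. interest=⌊1125200·197/10000⌋=22166; principal=87502-22166=65336; balance=1125200-65336=1059864
20. interest=⌊1059864·197/10000⌋=20879; principal=87502-20879=66623; balance=1059864-66623=993241
21. interest=⌊993241·197/10000⌋=19566; principal=87502-19566=67936; balance=993241-67936=925305
22. interest=⌊925305·197/10000⌋=18228; principal=87502-18228=69274; balance=925305-69274=856031
23. interest=⌊856031·197/10000⌋=16863; principal=87502-16863=70639; balance=856031-70639=785392
24. interest=⌊785392·197/10000⌋=15472; principal=87502-15472=72030; balance=785392-72030=713362
25. interest=⌊713362·197/10000⌋=14053; principal=87502-14053=73449; balance=713362-73449=639913
26. interest=⌊639913·197/10000⌋=12606; principal=87502-12606=74896; balance=639913-74896=565017
27. interest=⌊565017·197/10000⌋=11130; principal=87502-11130=76372; balance=565017-76372=488645
28. interest=⌊488645·197/10000⌋=9626; principal=87502-9626=77876; balance=488645-77876=410769
29. interest=⌊410769·197/10000⌋=8092; principal=87502-8092=79410; balance=410769-79410=331359
30. interest=⌊331359·197/10000⌋=6527; principal=87502-6527=80975; balance=331359-80975=250384
31. interest=⌊250384·197/10000⌋=4932; principal=87502-4932=82570; balance=250384-82570=167814
32. interest=⌊167814·197/10000⌋=3305; principal=87502-3305=84197; balance=167814-84197=83617
33. interest=⌊83617·197/10000⌋=1647; principal=min(87502-1647,83617)=83617; balance=83617-83617=0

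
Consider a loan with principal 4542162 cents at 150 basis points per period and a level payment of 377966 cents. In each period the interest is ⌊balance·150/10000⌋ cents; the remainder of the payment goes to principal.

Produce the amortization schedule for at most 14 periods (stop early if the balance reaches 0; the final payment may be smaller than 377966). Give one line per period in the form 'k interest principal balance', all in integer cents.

1 68132 309834 4232328
2 63484 314482 3917846
3 58767 319199 3598647
4 53979 323987 3274660
5 49119 328847 2945813
6 44187 333779 2612034
7 39180 338786 2273248
8 34098 343868 1929380
9 28940 349026 1580354
10 23705 354261 1226093
11 18391 359575 866518
12 12997 364969 501549
13 7523 370443 131106
14 1966 131106 0

1. interest=⌊4542162·150/10000⌋=68132; principal=377966-68132=309834; balance=4542162-309834=4232328
2. interest=⌊4232328·150/10000⌋=63484; principal=377966-63484=314482; balance=4232328-314482=3917846
3. interest=⌊3917846·150/10000⌋=58767; principal=377966-58767=319199; balance=3917846-319199=3598647
4. interest=⌊3598647·150/10000⌋=53979; principal=377966-53979=323987; balance=3598647-323987=3274660
5. interest=⌊3274660·150/10000⌋=49119; principal=377966-49119=328847; balance=3274660-328847=2945813
6. interest=⌊2945813·150/10000⌋=44187; principal=377966-44187=333779; balance=2945813-333779=2612034
7. interest=⌊2612034·150/10000⌋=39180; principal=377966-39180=338786; balance=2612034-338786=2273248
8. interest=⌊2273248·150/10000⌋=34098; principal=377966-34098=343868; balance=2273248-343868=1929380
9. interest=⌊1929380·150/10000⌋=28940; principal=377966-28940=349026; balance=1929380-349026=1580354
10. interest=⌊1580354·150/10000⌋=23705; principal=377966-23705=354261; balance=1580354-354261=1226093
11. interest=⌊1226093·150/10000⌋=18391; principal=377966-18391=359575; balance=1226093-359575=866518
12. interest=⌊866518·150/10000⌋=12997; principal=377966-12997=364969; balance=866518-364969=501549
13. interest=⌊501549·150/10000⌋=7523; principal=377966-7523=370443; balance=501549-370443=131106
14. interest=⌊131106·150/10000⌋=1966; principal=min(377966-1966,131106)=131106; balance=131106-131106=0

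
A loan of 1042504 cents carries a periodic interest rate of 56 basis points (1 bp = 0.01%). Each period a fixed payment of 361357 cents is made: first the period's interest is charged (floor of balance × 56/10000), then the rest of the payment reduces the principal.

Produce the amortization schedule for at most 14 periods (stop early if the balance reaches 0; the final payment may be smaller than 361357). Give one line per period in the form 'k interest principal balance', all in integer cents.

1 5838 355519 686985
2 3847 357510 329475
3 1845 329475 0

1. interest=⌊1042504·56/10000⌋=5838; principal=361357-5838=355519; balance=1042504-355519=686985
2. interest=⌊686985·56/10000⌋=3847; principal=361357-3847=357510; balance=686985-357510=329475
3. interest=⌊329475·56/10000⌋=1845; principal=min(361357-1845,329475)=329475; balance=329475-329475=0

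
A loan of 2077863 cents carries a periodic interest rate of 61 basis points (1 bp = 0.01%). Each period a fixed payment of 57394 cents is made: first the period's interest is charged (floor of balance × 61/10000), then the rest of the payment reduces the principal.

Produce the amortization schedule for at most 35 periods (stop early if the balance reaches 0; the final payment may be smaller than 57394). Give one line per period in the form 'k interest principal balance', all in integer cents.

1 12674 44720 2033143
2 12402 44992 1988151
3 12127 45267 1942884
4 11851 45543 1897341
5 11573 45821 1851520
6 11294 46100 1805420
7 11013 46381 1759039
8 10730 46664 1712375
9 10445 46949 1665426
10 10159 47235 1618191
11 9870 47524 1570667
12 9581 47813 1522854
13 9289 48105 1474749
14 8995 48399 1426350
15 8700 48694 1377656
16 8403 48991 1328665
17 8104 49290 1279375
18 7804 49590 1229785
19 7501 49893 1179892
20 7197 50197 1129695
21 6891 50503 1079192
22 6583 50811 1028381
23 6273 51121 977260
24 5961 51433 925827
25 5647 51747 874080
26 5331 52063 822017
27 5014 52380 769637
28 4694 52700 716937
29 4373 53021 663916
30 4049 53345 610571
31 3724 53670 556901
32 3397 53997 502904
33 3067 54327 448577
34 2736 54658 393919
35 2402 54992 338927

1. interest=⌊2077863·61/10000⌋=12674; principal=57394-12674=44720; balance=2077863-44720=2033143
2. interest=⌊2033143·61/10000⌋=12402; principal=57394-12402=44992; balance=2033143-44992=1988151
3. interest=⌊1988151·61/10000⌋=12127; principal=57394-12127=45267; balance=1988151-45267=1942884
4. interest=⌊1942884·61/10000⌋=11851; principal=57394-11851=45543; balance=1942884-45543=1897341
5. interest=⌊1897341·61/10000⌋=11573; principal=57394-11573=45821; balance=1897341-45821=1851520
6. interest=⌊1851520·61/10000⌋=11294; principal=57394-11294=46100; balance=1851520-46100=1805420
7. interest=⌊1805420·61/10000⌋=11013; principal=57394-11013=46381; balance=1805420-46381=1759039
8. interest=⌊1759039·61/10000⌋=10730; principal=57394-10730=46664; balance=1759039-46664=1712375
9. interest=⌊1712375·61/10000⌋=10445; principal=57394-10445=46949; balance=1712375-46949=1665426
10. interest=⌊1665426·61/10000⌋=10159; principal=57394-10159=47235; balance=1665426-47235=1618191
11. interest=⌊1618191·61/10000⌋=9870; principal=57394-9870=47524; balance=1618191-47524=1570667
12. interest=⌊1570667·61/10000⌋=9581; principal=57394-9581=47813; balance=1570667-47813=1522854
13. interest=⌊1522854·61/10000⌋=9289; principal=57394-9289=48105; balance=1522854-48105=1474749
14. interest=⌊1474749·61/10000⌋=8995; principal=57394-8995=48399; balance=1474749-48399=1426350
15. interest=⌊1426350·61/10000⌋=8700; principal=57394-8700=48694; balance=1426350-48694=1377656
16. interest=⌊1377656·61/10000⌋=8403; principal=57394-8403=48991; balance=1377656-48991=1328665
17. interest=⌊1328665·61/10000⌋=8104; principal=57394-8104=49290; balance=1328665-49290=1279375
18. interest=⌊1279375·61/10000⌋=7804; principal=57394-7804=49590; balance=1279375-49590=1229785
19. interest=⌊1229785·61/10000⌋=7501; principal=57394-7501=49893; balance=1229785-49893=1179892
20. interest=⌊1179892·61/10000⌋=7197; principal=57394-7197=50197; balance=1179892-50197=1129695
21. interest=⌊1129695·61/10000⌋=6891; principal=57394-6891=50503; balance=1129695-50503=1079192
22. interest=⌊1079192·61/10000⌋=6583; principal=57394-6583=50811; balance=1079192-50811=1028381
23. interest=⌊1028381·61/10000⌋=6273; principal=57394-6273=51121; balance=1028381-51121=977260
24. interest=⌊977260·61/10000⌋=5961; principal=57394-5961=51433; balance=977260-51433=925827
25. interest=⌊925827·61/10000⌋=5647; principal=57394-5647=51747; balance=925827-51747=874080
26. interest=⌊874080·61/10000⌋=5331; principal=57394-5331=52063; balance=874080-52063=822017
27. interest=⌊822017·61/10000⌋=5014; principal=57394-5014=52380; balance=822017-52380=769637
28. interest=⌊769637·61/10000⌋=4694; principal=57394-4694=52700; balance=769637-52700=716937
29. interest=⌊716937·61/10000⌋=4373; principal=57394-4373=53021; balance=716937-53021=663916
30. interest=⌊663916·61/10000⌋=4049; principal=57394-4049=53345; balance=663916-53345=610571
31. interest=⌊610571·61/10000⌋=3724; principal=57394-3724=53670; balance=610571-53670=556901
32. interest=⌊556901·61/10000⌋=3397; principal=57394-3397=53997; balance=556901-53997=502904
33. interest=⌊502904·61/10000⌋=3067; principal=57394-3067=54327; balance=502904-54327=448577
34. interest=⌊448577·61/10000⌋=2736; principal=57394-2736=54658; balance=448577-54658=393919
35. interest=⌊393919·61/10000⌋=2402; principal=57394-2402=54992; balance=393919-54992=338927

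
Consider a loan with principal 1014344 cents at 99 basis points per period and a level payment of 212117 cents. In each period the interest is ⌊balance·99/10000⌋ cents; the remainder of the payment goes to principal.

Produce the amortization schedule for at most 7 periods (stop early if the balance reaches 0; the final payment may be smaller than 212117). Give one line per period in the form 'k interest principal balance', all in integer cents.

1. interest=⌊1014344·99/10000⌋=10042; principal=212117-10042=202075; balance=1014344-202075=812269
2. interest=⌊812269·99/10000⌋=8041; principal=212117-8041=204076; balance=812269-204076=608193
3. interest=⌊608193·99/10000⌋=6021; principal=212117-6021=206096; balance=608193-206096=402097
4. interest=⌊402097·99/10000⌋=3980; principal=212117-3980=208137; balance=402097-208137=193960
5. interest=⌊193960·99/10000⌋=1920; principal=min(212117-1920,193960)=193960; balance=193960-193960=0

1 10042 202075 812269
2 8041 204076 608193
3 6021 206096 402097
4 3980 208137 193960
5 1920 193960 0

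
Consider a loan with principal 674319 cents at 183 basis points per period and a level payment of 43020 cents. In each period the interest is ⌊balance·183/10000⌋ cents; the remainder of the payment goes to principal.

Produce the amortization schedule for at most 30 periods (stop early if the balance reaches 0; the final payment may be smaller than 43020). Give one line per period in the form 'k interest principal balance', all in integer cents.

1 12340 30680 643639
2 11778 31242 612397
3 11206 31814 580583
4 10624 32396 548187
5 10031 32989 515198
6 9428 33592 481606
7 8813 34207 447399
8 8187 34833 412566
9 7549 35471 377095
10 6900 36120 340975
11 6239 36781 304194
12 5566 37454 266740
13 4881 38139 228601
14 4183 38837 189764
15 3472 39548 150216
16 2748 40272 109944
17 2011 41009 68935
18 1261 41759 27176
19 497 27176 0

1. interest=⌊674319·183/10000⌋=12340; principal=43020-12340=30680; balance=674319-30680=643639
2. interest=⌊643639·183/10000⌋=11778; principal=43020-11778=31242; balance=643639-31242=612397
3. interest=⌊612397·183/10000⌋=11206; principal=43020-11206=31814; balance=612397-31814=580583
4. interest=⌊580583·183/10000⌋=10624; principal=43020-10624=32396; balance=580583-32396=548187
5. interest=⌊548187·183/10000⌋=10031; principal=43020-10031=32989; balance=548187-32989=515198
6. interest=⌊515198·183/10000⌋=9428; principal=43020-9428=33592; balance=515198-33592=481606
7. interest=⌊481606·183/10000⌋=8813; principal=43020-8813=34207; balance=481606-34207=447399
8. interest=⌊447399·183/10000⌋=8187; principal=43020-8187=34833; balance=447399-34833=412566
9. interest=⌊412566·183/10000⌋=7549; principal=43020-7549=35471; balance=412566-35471=377095
10. interest=⌊377095·183/10000⌋=6900; principal=43020-6900=36120; balance=377095-36120=340975
11. interest=⌊340975·183/10000⌋=6239; principal=43020-6239=36781; balance=340975-36781=304194
12. interest=⌊304194·183/10000⌋=5566; principal=43020-5566=37454; balance=304194-37454=266740
13. interest=⌊266740·183/10000⌋=4881; principal=43020-4881=38139; balance=266740-38139=228601
14. interest=⌊228601·183/10000⌋=4183; principal=43020-4183=38837; balance=228601-38837=189764
15. interest=⌊189764·183/10000⌋=3472; principal=43020-3472=39548; balance=189764-39548=150216
16. interest=⌊150216·183/10000⌋=2748; principal=43020-2748=40272; balance=150216-40272=109944
17. interest=⌊109944·183/10000⌋=2011; principal=43020-2011=41009; balance=109944-41009=68935
18. interest=⌊68935·183/10000⌋=1261; principal=43020-1261=41759; balance=68935-41759=27176
19. interest=⌊27176·183/10000⌋=497; principal=min(43020-497,27176)=27176; balance=27176-27176=0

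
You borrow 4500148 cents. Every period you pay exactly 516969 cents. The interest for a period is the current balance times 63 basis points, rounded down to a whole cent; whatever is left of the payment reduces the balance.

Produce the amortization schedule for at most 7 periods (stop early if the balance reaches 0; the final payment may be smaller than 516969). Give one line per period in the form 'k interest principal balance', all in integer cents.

1. interest=⌊4500148·63/10000⌋=28350; principal=516969-28350=488619; balance=4500148-488619=4011529
2. interest=⌊4011529·63/10000⌋=25272; principal=516969-25272=491697; balance=4011529-491697=3519832
3. interest=⌊3519832·63/10000⌋=22174; principal=516969-22174=494795; balance=3519832-494795=3025037
4. interest=⌊3025037·63/10000⌋=19057; principal=516969-19057=497912; balance=3025037-497912=2527125
5. interest=⌊2527125·63/10000⌋=15920; principal=516969-15920=501049; balance=2527125-501049=2026076
6. interest=⌊2026076·63/10000⌋=12764; principal=516969-12764=504205; balance=2026076-504205=1521871
7. interest=⌊1521871·63/10000⌋=9587; principal=516969-9587=507382; balance=1521871-507382=1014489

1 28350 488619 4011529
2 25272 491697 3519832
3 22174 494795 3025037
4 19057 497912 2527125
5 15920 501049 2026076
6 12764 504205 1521871
7 9587 507382 1014489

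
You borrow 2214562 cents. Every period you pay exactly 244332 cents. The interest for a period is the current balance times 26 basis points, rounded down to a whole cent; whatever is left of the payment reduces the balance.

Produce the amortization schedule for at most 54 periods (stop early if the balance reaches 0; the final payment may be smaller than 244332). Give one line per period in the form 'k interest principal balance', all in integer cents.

1. interest=⌊2214562·26/10000⌋=5757; principal=244332-5757=238575; balance=2214562-238575=1975987
2. interest=⌊1975987·26/10000⌋=5137; principal=244332-5137=239195; balance=1975987-239195=1736792
3. interest=⌊1736792·26/10000⌋=4515; principal=244332-4515=239817; balance=1736792-239817=1496975
4. interest=⌊1496975·26/10000⌋=3892; principal=244332-3892=240440; balance=1496975-240440=1256535
5. interest=⌊1256535·26/10000⌋=3266; principal=244332-3266=241066; balance=1256535-241066=1015469
6. interest=⌊1015469·26/10000⌋=2640; principal=244332-2640=241692; balance=1015469-241692=773777
7. interest=⌊773777·26/10000⌋=2011; principal=244332-2011=242321; balance=773777-242321=531456
8. interest=⌊531456·26/10000⌋=1381; principal=244332-1381=242951; balance=531456-242951=288505
9. interest=⌊288505·26/10000⌋=750; principal=244332-750=243582; balance=288505-243582=44923
10. interest=⌊44923·26/10000⌋=116; principal=min(244332-116,44923)=44923; balance=44923-44923=0

1 5757 238575 1975987
2 5137 239195 1736792
3 4515 239817 1496975
4 3892 240440 1256535
5 3266 241066 1015469
6 2640 241692 773777
7 2011 242321 531456
8 1381 242951 288505
9 750 243582 44923
10 116 44923 0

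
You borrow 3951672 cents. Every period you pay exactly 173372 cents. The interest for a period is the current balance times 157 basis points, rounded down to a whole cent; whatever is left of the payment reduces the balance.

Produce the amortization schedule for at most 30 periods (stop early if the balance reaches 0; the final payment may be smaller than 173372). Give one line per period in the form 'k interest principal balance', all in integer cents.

1. interest=⌊3951672·157/10000⌋=62041; principal=173372-62041=111331; balance=3951672-111331=3840341
2. interest=⌊3840341·157/10000⌋=60293; principal=173372-60293=113079; balance=3840341-113079=3727262
3. interest=⌊3727262·157/10000⌋=58518; principal=173372-58518=114854; balance=3727262-114854=3612408
4. interest=⌊3612408·157/10000⌋=56714; principal=173372-56714=116658; balance=3612408-116658=3495750
5. interest=⌊3495750·157/10000⌋=54883; principal=173372-54883=118489; balance=3495750-118489=3377261
6. interest=⌊3377261·157/10000⌋=53022; principal=173372-53022=120350; balance=3377261-120350=3256911
7. interest=⌊3256911·157/10000⌋=51133; principal=173372-51133=122239; balance=3256911-122239=3134672
8. interest=⌊3134672·157/10000⌋=49214; principal=173372-49214=124158; balance=3134672-124158=3010514
9. interest=⌊3010514·157/10000⌋=47265; principal=173372-47265=126107; balance=3010514-126107=2884407
10. interest=⌊2884407·157/10000⌋=45285; principal=173372-45285=128087; balance=2884407-128087=2756320
11. interest=⌊2756320·157/10000⌋=43274; principal=173372-43274=130098; balance=2756320-130098=2626222
12. interest=⌊2626222·157/10000⌋=41231; principal=173372-41231=132141; balance=2626222-132141=2494081
13. interest=⌊2494081·157/10000⌋=39157; principal=173372-39157=134215; balance=2494081-134215=2359866
14. interest=⌊2359866·157/10000⌋=37049; principal=173372-37049=136323; balance=2359866-136323=2223543
15. interest=⌊2223543·157/10000⌋=34909; principal=173372-34909=138463; balance=2223543-138463=2085080
16. interest=⌊2085080·157/10000⌋=32735; principal=173372-32735=140637; balance=2085080-140637=1944443
17. interest=⌊1944443·157/10000⌋=30527; principal=173372-30527=142845; balance=1944443-142845=1801598
18. interest=⌊1801598·157/10000⌋=28285; principal=173372-28285=145087; balance=1801598-145087=1656511
19. interest=⌊1656511·157/10000⌋=26007; principal=173372-26007=147365; balance=1656511-147365=1509146
20. interest=⌊1509146·157/10000⌋=23693; principal=173372-23693=149679; balance=1509146-149679=1359467
21. interest=⌊1359467·157/10000⌋=21343; principal=173372-21343=152029; balance=1359467-152029=1207438
22. interest=⌊1207438·157/10000⌋=18956; principal=173372-18956=154416; balance=1207438-154416=1053022
23. interest=⌊1053022·157/10000⌋=16532; principal=173372-16532=156840; balance=1053022-156840=896182
24. interest=⌊896182·157/10000⌋=14070; principal=173372-14070=159302; balance=896182-159302=736880
25. interest=⌊736880·157/10000⌋=11569; principal=173372-11569=161803; balance=736880-161803=575077
26. interest=⌊575077·157/10000⌋=9028; principal=173372-9028=164344; balance=575077-164344=410733
27. interest=⌊410733·157/10000⌋=6448; principal=173372-6448=166924; balance=410733-166924=243809
28. interest=⌊243809·157/10000⌋=3827; principal=173372-3827=169545; balance=243809-169545=74264
29. interest=⌊74264·157/10000⌋=1165; principal=min(173372-1165,74264)=74264; balance=74264-74264=0

1 62041 111331 3840341
2 60293 113079 3727262
3 58518 114854 3612408
4 56714 116658 3495750
5 54883 118489 3377261
6 53022 120350 3256911
7 51133 122239 3134672
8 49214 124158 3010514
9 47265 126107 2884407
10 45285 128087 2756320
11 43274 130098 2626222
12 41231 132141 2494081
13 39157 134215 2359866
14 37049 136323 2223543
15 34909 138463 2085080
16 32735 140637 1944443
17 30527 142845 1801598
18 28285 145087 1656511
19 26007 147365 1509146
20 23693 149679 1359467
21 21343 152029 1207438
22 18956 154416 1053022
23 16532 156840 896182
24 14070 159302 736880
25 11569 161803 575077
26 9028 164344 410733
27 6448 166924 243809
28 3827 169545 74264
29 1165 74264 0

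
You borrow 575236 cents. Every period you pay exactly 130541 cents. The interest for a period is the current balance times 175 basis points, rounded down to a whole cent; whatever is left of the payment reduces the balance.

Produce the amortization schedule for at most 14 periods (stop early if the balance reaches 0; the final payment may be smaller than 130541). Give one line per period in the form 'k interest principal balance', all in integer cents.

1 10066 120475 454761
2 7958 122583 332178
3 5813 124728 207450
4 3630 126911 80539
5 1409 80539 0

1. interest=⌊575236·175/10000⌋=10066; principal=130541-10066=120475; balance=575236-120475=454761
2. interest=⌊454761·175/10000⌋=7958; principal=130541-7958=122583; balance=454761-122583=332178
3. interest=⌊332178·175/10000⌋=5813; principal=130541-5813=124728; balance=332178-124728=207450
4. interest=⌊207450·175/10000⌋=3630; principal=130541-3630=126911; balance=207450-126911=80539
5. interest=⌊80539·175/10000⌋=1409; principal=min(130541-1409,80539)=80539; balance=80539-80539=0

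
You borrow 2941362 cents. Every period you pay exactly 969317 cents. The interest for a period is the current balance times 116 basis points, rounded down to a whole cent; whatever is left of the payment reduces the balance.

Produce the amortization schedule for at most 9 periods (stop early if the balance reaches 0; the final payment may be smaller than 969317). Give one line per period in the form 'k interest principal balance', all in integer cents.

1 34119 935198 2006164
2 23271 946046 1060118
3 12297 957020 103098
4 1195 103098 0

1. interest=⌊2941362·116/10000⌋=34119; principal=969317-34119=935198; balance=2941362-935198=2006164
2. interest=⌊2006164·116/10000⌋=23271; principal=969317-23271=946046; balance=2006164-946046=1060118
3. interest=⌊1060118·116/10000⌋=12297; principal=969317-12297=957020; balance=1060118-957020=103098
4. interest=⌊103098·116/10000⌋=1195; principal=min(969317-1195,103098)=103098; balance=103098-103098=0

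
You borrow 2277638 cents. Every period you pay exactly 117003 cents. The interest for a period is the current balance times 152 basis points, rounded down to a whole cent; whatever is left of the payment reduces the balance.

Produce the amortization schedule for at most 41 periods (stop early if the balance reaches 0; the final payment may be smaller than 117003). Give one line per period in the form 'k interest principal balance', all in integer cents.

1 34620 82383 2195255
2 33367 83636 2111619
3 32096 84907 2026712
4 30806 86197 1940515
5 29495 87508 1853007
6 28165 88838 1764169
7 26815 90188 1673981
8 25444 91559 1582422
9 24052 92951 1489471
10 22639 94364 1395107
11 21205 95798 1299309
12 19749 97254 1202055
13 18271 98732 1103323
14 16770 100233 1003090
15 15246 101757 901333
16 13700 103303 798030
17 12130 104873 693157
18 10535 106468 586689
19 8917 108086 478603
20 7274 109729 368874
21 5606 111397 257477
22 3913 113090 144387
23 2194 114809 29578
24 449 29578 0

1. interest=⌊2277638·152/10000⌋=34620; principal=117003-34620=82383; balance=2277638-82383=2195255
2. interest=⌊2195255·152/10000⌋=33367; principal=117003-33367=83636; balance=2195255-83636=2111619
3. interest=⌊2111619·152/10000⌋=32096; principal=117003-32096=84907; balance=2111619-84907=2026712
4. interest=⌊2026712·152/10000⌋=30806; principal=117003-30806=86197; balance=2026712-86197=1940515
5. interest=⌊1940515·152/10000⌋=29495; principal=117003-29495=87508; balance=1940515-87508=1853007
6. interest=⌊1853007·152/10000⌋=28165; principal=117003-28165=88838; balance=1853007-88838=1764169
7. interest=⌊1764169·152/10000⌋=26815; principal=117003-26815=90188; balance=1764169-90188=1673981
8. interest=⌊1673981·152/10000⌋=25444; principal=117003-25444=91559; balance=1673981-91559=1582422
9. interest=⌊1582422·152/10000⌋=24052; principal=117003-24052=92951; balance=1582422-92951=1489471
10. interest=⌊1489471·152/10000⌋=22639; principal=117003-22639=94364; balance=1489471-94364=1395107
11. interest=⌊1395107·152/10000⌋=21205; principal=117003-21205=95798; balance=1395107-95798=1299309
12. interest=⌊1299309·152/10000⌋=19749; principal=117003-19749=97254; balance=1299309-97254=1202055
13. interest=⌊1202055·152/10000⌋=18271; principal=117003-18271=98732; balance=1202055-98732=1103323
14. interest=⌊1103323·152/10000⌋=16770; principal=117003-16770=100233; balance=1103323-100233=1003090
15. interest=⌊1003090·152/10000⌋=15246; principal=117003-15246=101757; balance=1003090-101757=901333
16. interest=⌊901333·152/10000⌋=13700; principal=117003-13700=103303; balance=901333-103303=798030
17. interest=⌊798030·152/10000⌋=12130; principal=117003-12130=104873; balance=798030-104873=693157
18. interest=⌊693157·152/10000⌋=10535; principal=117003-10535=106468; balance=693157-106468=586689
19. interest=⌊586689·152/10000⌋=8917; principal=117003-8917=108086; balance=586689-108086=478603
20. interest=⌊478603·152/10000⌋=7274; principal=117003-7274=109729; balance=478603-109729=368874
21. interest=⌊368874·152/10000⌋=5606; principal=117003-5606=111397; balance=368874-111397=257477
22. interest=⌊257477·152/10000⌋=3913; principal=117003-3913=113090; balance=257477-113090=144387
23. interest=⌊144387·152/10000⌋=2194; principal=117003-2194=114809; balance=144387-114809=29578
24. interest=⌊29578·152/10000⌋=449; principal=min(117003-449,29578)=29578; balance=29578-29578=0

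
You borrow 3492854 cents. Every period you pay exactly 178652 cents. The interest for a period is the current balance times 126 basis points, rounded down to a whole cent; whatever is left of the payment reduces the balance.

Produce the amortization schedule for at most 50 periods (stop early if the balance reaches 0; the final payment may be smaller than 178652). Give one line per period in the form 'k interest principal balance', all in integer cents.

1. interest=⌊3492854·126/10000⌋=44009; principal=178652-44009=134643; balance=3492854-134643=3358211
2. interest=⌊3358211·126/10000⌋=42313; principal=178652-42313=136339; balance=3358211-136339=3221872
3. interest=⌊3221872·126/10000⌋=40595; principal=178652-40595=138057; balance=3221872-138057=3083815
4. interest=⌊3083815·126/10000⌋=38856; principal=178652-38856=139796; balance=3083815-139796=2944019
5. interest=⌊2944019·126/10000⌋=37094; principal=178652-37094=141558; balance=2944019-141558=2802461
6. interest=⌊2802461·126/10000⌋=35311; principal=178652-35311=143341; balance=2802461-143341=2659120
7. interest=⌊2659120·126/10000⌋=33504; principal=178652-33504=145148; balance=2659120-145148=2513972
8. interest=⌊2513972·126/10000⌋=31676; principal=178652-31676=146976; balance=2513972-146976=2366996
9. interest=⌊2366996·126/10000⌋=29824; principal=178652-29824=148828; balance=2366996-148828=2218168
10. interest=⌊2218168·126/10000⌋=27948; principal=178652-27948=150704; balance=2218168-150704=2067464
11. interest=⌊2067464·126/10000⌋=26050; principal=178652-26050=152602; balance=2067464-152602=1914862
12. interest=⌊1914862·126/10000⌋=24127; principal=178652-24127=154525; balance=1914862-154525=1760337
13. interest=⌊1760337·126/10000⌋=22180; principal=178652-22180=156472; balance=1760337-156472=1603865
14. interest=⌊1603865·126/10000⌋=20208; principal=178652-20208=158444; balance=1603865-158444=1445421
15. interest=⌊1445421·126/10000⌋=18212; principal=178652-18212=160440; balance=1445421-160440=1284981
16. interest=⌊1284981·126/10000⌋=16190; principal=178652-16190=162462; balance=1284981-162462=1122519
17. interest=⌊1122519·126/10000⌋=14143; principal=178652-14143=164509; balance=1122519-164509=958010
18. interest=⌊958010·126/10000⌋=12070; principal=178652-12070=166582; balance=958010-166582=791428
19. interest=⌊791428·126/10000⌋=9971; principal=178652-9971=168681; balance=791428-168681=622747
20. interest=⌊622747·126/10000⌋=7846; principal=178652-7846=170806; balance=622747-170806=451941
21. interest=⌊451941·126/10000⌋=5694; principal=178652-5694=172958; balance=451941-172958=278983
22. interest=⌊278983·126/10000⌋=3515; principal=178652-3515=175137; balance=278983-175137=103846
23. interest=⌊103846·126/10000⌋=1308; principal=min(178652-1308,103846)=103846; balance=103846-103846=0

1 44009 134643 3358211
2 42313 136339 3221872
3 40595 138057 3083815
4 38856 139796 2944019
5 37094 141558 2802461
6 35311 143341 2659120
7 33504 145148 2513972
8 31676 146976 2366996
9 29824 148828 2218168
10 27948 150704 2067464
11 26050 152602 1914862
12 24127 154525 1760337
13 22180 156472 1603865
14 20208 158444 1445421
15 18212 160440 1284981
16 16190 162462 1122519
17 14143 164509 958010
18 12070 166582 791428
19 9971 168681 622747
20 7846 170806 451941
21 5694 172958 278983
22 3515 175137 103846
23 1308 103846 0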